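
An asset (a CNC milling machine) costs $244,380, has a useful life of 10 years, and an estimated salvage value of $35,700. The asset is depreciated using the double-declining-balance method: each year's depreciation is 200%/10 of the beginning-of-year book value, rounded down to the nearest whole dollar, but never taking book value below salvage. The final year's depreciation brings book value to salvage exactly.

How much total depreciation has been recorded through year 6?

Depreciable base = $244,380 − $35,700 = $208,680.
Year 1: ⌊$244,380 × 200%/10⌋ = $48,876. Book value $195,504.
Year 2: ⌊$195,504 × 200%/10⌋ = $39,100. Book value $156,404.
Year 3: ⌊$156,404 × 200%/10⌋ = $31,280. Book value $125,124.
Year 4: ⌊$125,124 × 200%/10⌋ = $25,024. Book value $100,100.
Year 5: ⌊$100,100 × 200%/10⌋ = $20,020. Book value $80,080.
Year 6: ⌊$80,080 × 200%/10⌋ = $16,016. Book value $64,064.
Accumulated through year 6 = $244,380 − $64,064 = $180,316.

$180,316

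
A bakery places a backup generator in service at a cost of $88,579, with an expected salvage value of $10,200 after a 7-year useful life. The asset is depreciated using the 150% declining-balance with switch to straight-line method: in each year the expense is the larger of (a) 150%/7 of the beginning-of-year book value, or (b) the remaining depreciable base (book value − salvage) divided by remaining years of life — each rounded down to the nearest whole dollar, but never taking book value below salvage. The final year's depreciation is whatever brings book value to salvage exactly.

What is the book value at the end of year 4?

$33,760

Depreciable base = $88,579 − $10,200 = $78,379.
Year 1: DB = ⌊$88,579 × 150%/7⌋ = $18,981; SL = ⌊$78,379/7⌋ = $11,197 → take DB $18,981. Book value $69,598.
Year 2: DB = ⌊$69,598 × 150%/7⌋ = $14,913; SL = ⌊$59,398/6⌋ = $9,899 → take DB $14,913. Book value $54,685.
Year 3: DB = ⌊$54,685 × 150%/7⌋ = $11,718; SL = ⌊$44,485/5⌋ = $8,897 → take DB $11,718. Book value $42,967.
Year 4: DB = ⌊$42,967 × 150%/7⌋ = $9,207; SL = ⌊$32,767/4⌋ = $8,191 → take DB $9,207. Book value $33,760.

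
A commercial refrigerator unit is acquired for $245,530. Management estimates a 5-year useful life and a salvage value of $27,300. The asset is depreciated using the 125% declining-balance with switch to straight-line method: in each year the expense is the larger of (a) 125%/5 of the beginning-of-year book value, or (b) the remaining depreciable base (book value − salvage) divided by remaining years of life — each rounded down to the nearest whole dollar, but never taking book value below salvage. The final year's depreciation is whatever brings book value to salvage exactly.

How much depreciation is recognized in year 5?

Depreciable base = $245,530 − $27,300 = $218,230.
Year 1: DB = ⌊$245,530 × 125%/5⌋ = $61,382; SL = ⌊$218,230/5⌋ = $43,646 → take DB $61,382. Book value $184,148.
Year 2: DB = ⌊$184,148 × 125%/5⌋ = $46,037; SL = ⌊$156,848/4⌋ = $39,212 → take DB $46,037. Book value $138,111.
Year 3: DB = ⌊$138,111 × 125%/5⌋ = $34,527; SL = ⌊$110,811/3⌋ = $36,937 → take SL $36,937. Book value $101,174.
Year 4: DB = ⌊$101,174 × 125%/5⌋ = $25,293; SL = ⌊$73,874/2⌋ = $36,937 → take SL $36,937. Book value $64,237.
Year 5 (final): $64,237 − $27,300 = $36,937. Book value $27,300.

$36,937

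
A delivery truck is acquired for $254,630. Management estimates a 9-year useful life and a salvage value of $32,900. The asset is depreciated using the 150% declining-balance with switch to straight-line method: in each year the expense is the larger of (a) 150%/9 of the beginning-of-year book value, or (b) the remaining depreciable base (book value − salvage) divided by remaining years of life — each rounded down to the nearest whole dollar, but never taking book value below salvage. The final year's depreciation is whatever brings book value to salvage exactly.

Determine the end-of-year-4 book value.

$122,797

Depreciable base = $254,630 − $32,900 = $221,730.
Year 1: DB = ⌊$254,630 × 150%/9⌋ = $42,438; SL = ⌊$221,730/9⌋ = $24,636 → take DB $42,438. Book value $212,192.
Year 2: DB = ⌊$212,192 × 150%/9⌋ = $35,365; SL = ⌊$179,292/8⌋ = $22,411 → take DB $35,365. Book value $176,827.
Year 3: DB = ⌊$176,827 × 150%/9⌋ = $29,471; SL = ⌊$143,927/7⌋ = $20,561 → take DB $29,471. Book value $147,356.
Year 4: DB = ⌊$147,356 × 150%/9⌋ = $24,559; SL = ⌊$114,456/6⌋ = $19,076 → take DB $24,559. Book value $122,797.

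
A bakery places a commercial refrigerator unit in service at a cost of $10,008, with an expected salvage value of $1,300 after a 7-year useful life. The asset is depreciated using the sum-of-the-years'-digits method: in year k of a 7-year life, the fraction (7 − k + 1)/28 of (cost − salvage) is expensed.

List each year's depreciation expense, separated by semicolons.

$2,177; $1,866; $1,555; $1,244; $933; $622; $311

Depreciable base = $10,008 − $1,300 = $8,708.
Sum of the years' digits = 7+6+5+4+3+2+1 = 28.
Year 1: $8,708 × 7/28 = $2,177. Book value $7,831.
Year 2: $8,708 × 6/28 = $1,866. Book value $5,965.
Year 3: $8,708 × 5/28 = $1,555. Book value $4,410.
Year 4: $8,708 × 4/28 = $1,244. Book value $3,166.
Year 5: $8,708 × 3/28 = $933. Book value $2,233.
Year 6: $8,708 × 2/28 = $622. Book value $1,611.
Year 7: $8,708 × 1/28 = $311. Book value $1,300.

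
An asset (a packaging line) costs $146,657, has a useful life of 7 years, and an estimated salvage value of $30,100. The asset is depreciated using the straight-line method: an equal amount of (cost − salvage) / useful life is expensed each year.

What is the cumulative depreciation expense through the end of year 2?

Depreciable base = $146,657 − $30,100 = $116,557.
Annual expense = $116,557 / 7 = $16,651.
End of year 1: book value $130,006.
End of year 2: book value $113,355.
Accumulated through year 2 = $146,657 − $113,355 = $33,302.

$33,302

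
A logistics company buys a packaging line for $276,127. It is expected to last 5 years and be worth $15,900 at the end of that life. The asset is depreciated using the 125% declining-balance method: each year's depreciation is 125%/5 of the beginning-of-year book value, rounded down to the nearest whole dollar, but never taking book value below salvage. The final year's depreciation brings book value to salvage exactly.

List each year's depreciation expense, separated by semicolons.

$69,031; $51,774; $38,830; $29,123; $71,469

Depreciable base = $276,127 − $15,900 = $260,227.
Year 1: ⌊$276,127 × 125%/5⌋ = $69,031. Book value $207,096.
Year 2: ⌊$207,096 × 125%/5⌋ = $51,774. Book value $155,322.
Year 3: ⌊$155,322 × 125%/5⌋ = $38,830. Book value $116,492.
Year 4: ⌊$116,492 × 125%/5⌋ = $29,123. Book value $87,369.
Year 5 (final): $87,369 − $15,900 = $71,469. Book value $15,900.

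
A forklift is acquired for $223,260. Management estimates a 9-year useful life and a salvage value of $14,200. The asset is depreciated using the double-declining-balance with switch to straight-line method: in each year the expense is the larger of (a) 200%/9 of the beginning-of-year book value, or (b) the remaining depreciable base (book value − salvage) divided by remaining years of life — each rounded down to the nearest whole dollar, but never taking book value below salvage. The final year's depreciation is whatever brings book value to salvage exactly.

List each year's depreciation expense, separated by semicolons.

Depreciable base = $223,260 − $14,200 = $209,060.
Year 1: DB = ⌊$223,260 × 200%/9⌋ = $49,613; SL = ⌊$209,060/9⌋ = $23,228 → take DB $49,613. Book value $173,647.
Year 2: DB = ⌊$173,647 × 200%/9⌋ = $38,588; SL = ⌊$159,447/8⌋ = $19,930 → take DB $38,588. Book value $135,059.
Year 3: DB = ⌊$135,059 × 200%/9⌋ = $30,013; SL = ⌊$120,859/7⌋ = $17,265 → take DB $30,013. Book value $105,046.
Year 4: DB = ⌊$105,046 × 200%/9⌋ = $23,343; SL = ⌊$90,846/6⌋ = $15,141 → take DB $23,343. Book value $81,703.
Year 5: DB = ⌊$81,703 × 200%/9⌋ = $18,156; SL = ⌊$67,503/5⌋ = $13,500 → take DB $18,156. Book value $63,547.
Year 6: DB = ⌊$63,547 × 200%/9⌋ = $14,121; SL = ⌊$49,347/4⌋ = $12,336 → take DB $14,121. Book value $49,426.
Year 7: DB = ⌊$49,426 × 200%/9⌋ = $10,983; SL = ⌊$35,226/3⌋ = $11,742 → take SL $11,742. Book value $37,684.
Year 8: DB = ⌊$37,684 × 200%/9⌋ = $8,374; SL = ⌊$23,484/2⌋ = $11,742 → take SL $11,742. Book value $25,942.
Year 9 (final): $25,942 − $14,200 = $11,742. Book value $14,200.

$49,613; $38,588; $30,013; $23,343; $18,156; $14,121; $11,742; $11,742; $11,742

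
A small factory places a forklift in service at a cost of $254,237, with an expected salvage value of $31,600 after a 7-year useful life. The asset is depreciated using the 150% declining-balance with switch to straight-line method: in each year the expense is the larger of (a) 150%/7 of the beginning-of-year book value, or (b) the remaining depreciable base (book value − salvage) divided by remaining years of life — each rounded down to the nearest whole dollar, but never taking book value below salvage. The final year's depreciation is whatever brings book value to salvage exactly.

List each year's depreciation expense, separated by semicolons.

$54,479; $42,805; $33,632; $26,425; $21,765; $21,765; $21,766

Depreciable base = $254,237 − $31,600 = $222,637.
Year 1: DB = ⌊$254,237 × 150%/7⌋ = $54,479; SL = ⌊$222,637/7⌋ = $31,805 → take DB $54,479. Book value $199,758.
Year 2: DB = ⌊$199,758 × 150%/7⌋ = $42,805; SL = ⌊$168,158/6⌋ = $28,026 → take DB $42,805. Book value $156,953.
Year 3: DB = ⌊$156,953 × 150%/7⌋ = $33,632; SL = ⌊$125,353/5⌋ = $25,070 → take DB $33,632. Book value $123,321.
Year 4: DB = ⌊$123,321 × 150%/7⌋ = $26,425; SL = ⌊$91,721/4⌋ = $22,930 → take DB $26,425. Book value $96,896.
Year 5: DB = ⌊$96,896 × 150%/7⌋ = $20,763; SL = ⌊$65,296/3⌋ = $21,765 → take SL $21,765. Book value $75,131.
Year 6: DB = ⌊$75,131 × 150%/7⌋ = $16,099; SL = ⌊$43,531/2⌋ = $21,765 → take SL $21,765. Book value $53,366.
Year 7 (final): $53,366 − $31,600 = $21,766. Book value $31,600.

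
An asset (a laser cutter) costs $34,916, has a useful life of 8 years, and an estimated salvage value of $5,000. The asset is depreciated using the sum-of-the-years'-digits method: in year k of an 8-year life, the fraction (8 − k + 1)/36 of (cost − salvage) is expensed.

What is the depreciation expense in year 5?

$3,324

Depreciable base = $34,916 − $5,000 = $29,916.
Sum of the years' digits = 8+7+6+5+4+3+2+1 = 36.
Year 1: $29,916 × 8/36 = $6,648. Book value $28,268.
Year 2: $29,916 × 7/36 = $5,817. Book value $22,451.
Year 3: $29,916 × 6/36 = $4,986. Book value $17,465.
Year 4: $29,916 × 5/36 = $4,155. Book value $13,310.
Year 5: $29,916 × 4/36 = $3,324. Book value $9,986.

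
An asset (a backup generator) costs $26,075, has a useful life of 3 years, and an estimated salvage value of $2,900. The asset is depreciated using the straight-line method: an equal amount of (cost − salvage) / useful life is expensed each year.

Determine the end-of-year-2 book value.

Depreciable base = $26,075 − $2,900 = $23,175.
Annual expense = $23,175 / 3 = $7,725.
End of year 1: book value $18,350.
End of year 2: book value $10,625.

$10,625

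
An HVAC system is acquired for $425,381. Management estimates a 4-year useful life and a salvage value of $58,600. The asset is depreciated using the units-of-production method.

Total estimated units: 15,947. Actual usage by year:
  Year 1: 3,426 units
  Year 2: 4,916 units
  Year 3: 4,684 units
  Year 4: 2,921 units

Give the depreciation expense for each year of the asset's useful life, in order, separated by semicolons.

Depreciable base = $425,381 − $58,600 = $366,781.
Rate = $366,781 / 15,947 units = $23 per unit.
Year 1: 3,426 × $23 = $78,798. Book value $346,583.
Year 2: 4,916 × $23 = $113,068. Book value $233,515.
Year 3: 4,684 × $23 = $107,732. Book value $125,783.
Year 4: 2,921 × $23 = $67,183. Book value $58,600.

$78,798; $113,068; $107,732; $67,183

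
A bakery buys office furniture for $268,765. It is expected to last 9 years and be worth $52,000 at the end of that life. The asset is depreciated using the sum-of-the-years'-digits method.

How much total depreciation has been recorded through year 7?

Depreciable base = $268,765 − $52,000 = $216,765.
Sum of the years' digits = 9+8+7+6+5+4+3+2+1 = 45.
Year 1: $216,765 × 9/45 = $43,353. Book value $225,412.
Year 2: $216,765 × 8/45 = $38,536. Book value $186,876.
Year 3: $216,765 × 7/45 = $33,719. Book value $153,157.
Year 4: $216,765 × 6/45 = $28,902. Book value $124,255.
Year 5: $216,765 × 5/45 = $24,085. Book value $100,170.
Year 6: $216,765 × 4/45 = $19,268. Book value $80,902.
Year 7: $216,765 × 3/45 = $14,451. Book value $66,451.
Accumulated through year 7 = $268,765 − $66,451 = $202,314.

$202,314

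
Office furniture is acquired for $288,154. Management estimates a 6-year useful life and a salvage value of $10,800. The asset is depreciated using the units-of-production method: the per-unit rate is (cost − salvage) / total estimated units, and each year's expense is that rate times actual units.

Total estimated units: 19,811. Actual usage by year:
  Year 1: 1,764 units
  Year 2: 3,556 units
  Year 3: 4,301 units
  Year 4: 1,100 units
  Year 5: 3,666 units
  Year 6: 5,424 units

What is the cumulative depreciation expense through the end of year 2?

$74,480

Depreciable base = $288,154 − $10,800 = $277,354.
Rate = $277,354 / 19,811 units = $14 per unit.
Year 1: 1,764 × $14 = $24,696. Book value $263,458.
Year 2: 3,556 × $14 = $49,784. Book value $213,674.
Accumulated through year 2 = $288,154 − $213,674 = $74,480.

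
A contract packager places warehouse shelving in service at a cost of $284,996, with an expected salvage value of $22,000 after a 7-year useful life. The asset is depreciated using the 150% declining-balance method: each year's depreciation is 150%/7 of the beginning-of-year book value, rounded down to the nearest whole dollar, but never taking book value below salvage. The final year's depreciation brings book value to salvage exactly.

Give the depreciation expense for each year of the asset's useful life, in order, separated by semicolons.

$61,070; $47,984; $37,701; $29,623; $23,275; $18,287; $45,056

Depreciable base = $284,996 − $22,000 = $262,996.
Year 1: ⌊$284,996 × 150%/7⌋ = $61,070. Book value $223,926.
Year 2: ⌊$223,926 × 150%/7⌋ = $47,984. Book value $175,942.
Year 3: ⌊$175,942 × 150%/7⌋ = $37,701. Book value $138,241.
Year 4: ⌊$138,241 × 150%/7⌋ = $29,623. Book value $108,618.
Year 5: ⌊$108,618 × 150%/7⌋ = $23,275. Book value $85,343.
Year 6: ⌊$85,343 × 150%/7⌋ = $18,287. Book value $67,056.
Year 7 (final): $67,056 − $22,000 = $45,056. Book value $22,000.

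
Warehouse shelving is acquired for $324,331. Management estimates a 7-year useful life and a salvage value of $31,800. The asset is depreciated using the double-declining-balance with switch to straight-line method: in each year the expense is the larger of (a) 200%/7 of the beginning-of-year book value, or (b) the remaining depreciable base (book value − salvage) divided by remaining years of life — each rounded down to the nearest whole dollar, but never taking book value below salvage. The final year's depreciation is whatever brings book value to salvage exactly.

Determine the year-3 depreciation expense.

$47,278

Depreciable base = $324,331 − $31,800 = $292,531.
Year 1: DB = ⌊$324,331 × 200%/7⌋ = $92,666; SL = ⌊$292,531/7⌋ = $41,790 → take DB $92,666. Book value $231,665.
Year 2: DB = ⌊$231,665 × 200%/7⌋ = $66,190; SL = ⌊$199,865/6⌋ = $33,310 → take DB $66,190. Book value $165,475.
Year 3: DB = ⌊$165,475 × 200%/7⌋ = $47,278; SL = ⌊$133,675/5⌋ = $26,735 → take DB $47,278. Book value $118,197.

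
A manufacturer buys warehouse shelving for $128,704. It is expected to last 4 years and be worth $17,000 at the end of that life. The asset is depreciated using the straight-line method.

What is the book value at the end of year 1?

Depreciable base = $128,704 − $17,000 = $111,704.
Annual expense = $111,704 / 4 = $27,926.
End of year 1: book value $100,778.

$100,778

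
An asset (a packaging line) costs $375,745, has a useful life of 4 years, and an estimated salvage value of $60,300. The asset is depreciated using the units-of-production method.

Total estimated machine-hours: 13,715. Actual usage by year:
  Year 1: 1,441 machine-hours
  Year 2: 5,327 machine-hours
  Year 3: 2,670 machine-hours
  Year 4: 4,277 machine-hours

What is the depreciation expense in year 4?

$98,371

Depreciable base = $375,745 − $60,300 = $315,445.
Rate = $315,445 / 13,715 machine-hours = $23 per machine-hour.
Year 1: 1,441 × $23 = $33,143. Book value $342,602.
Year 2: 5,327 × $23 = $122,521. Book value $220,081.
Year 3: 2,670 × $23 = $61,410. Book value $158,671.
Year 4: 4,277 × $23 = $98,371. Book value $60,300.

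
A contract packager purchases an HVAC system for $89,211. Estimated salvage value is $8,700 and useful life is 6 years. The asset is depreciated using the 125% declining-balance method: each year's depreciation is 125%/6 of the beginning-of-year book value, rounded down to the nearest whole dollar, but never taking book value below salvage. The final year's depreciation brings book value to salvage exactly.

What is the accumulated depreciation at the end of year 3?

$44,946

Depreciable base = $89,211 − $8,700 = $80,511.
Year 1: ⌊$89,211 × 125%/6⌋ = $18,585. Book value $70,626.
Year 2: ⌊$70,626 × 125%/6⌋ = $14,713. Book value $55,913.
Year 3: ⌊$55,913 × 125%/6⌋ = $11,648. Book value $44,265.
Accumulated through year 3 = $89,211 − $44,265 = $44,946.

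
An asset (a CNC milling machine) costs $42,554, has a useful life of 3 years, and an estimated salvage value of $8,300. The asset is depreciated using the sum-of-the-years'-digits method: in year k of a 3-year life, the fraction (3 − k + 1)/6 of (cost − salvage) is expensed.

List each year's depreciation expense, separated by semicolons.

$17,127; $11,418; $5,709

Depreciable base = $42,554 − $8,300 = $34,254.
Sum of the years' digits = 3+2+1 = 6.
Year 1: $34,254 × 3/6 = $17,127. Book value $25,427.
Year 2: $34,254 × 2/6 = $11,418. Book value $14,009.
Year 3: $34,254 × 1/6 = $5,709. Book value $8,300.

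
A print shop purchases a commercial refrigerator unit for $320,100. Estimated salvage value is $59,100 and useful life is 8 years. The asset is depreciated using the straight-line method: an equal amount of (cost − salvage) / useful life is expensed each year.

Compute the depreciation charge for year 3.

$32,625

Depreciable base = $320,100 − $59,100 = $261,000.
Annual expense = $261,000 / 8 = $32,625.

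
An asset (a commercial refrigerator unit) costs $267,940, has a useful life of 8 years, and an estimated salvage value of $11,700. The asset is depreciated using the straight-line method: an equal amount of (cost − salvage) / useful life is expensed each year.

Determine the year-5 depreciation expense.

Depreciable base = $267,940 − $11,700 = $256,240.
Annual expense = $256,240 / 8 = $32,030.

$32,030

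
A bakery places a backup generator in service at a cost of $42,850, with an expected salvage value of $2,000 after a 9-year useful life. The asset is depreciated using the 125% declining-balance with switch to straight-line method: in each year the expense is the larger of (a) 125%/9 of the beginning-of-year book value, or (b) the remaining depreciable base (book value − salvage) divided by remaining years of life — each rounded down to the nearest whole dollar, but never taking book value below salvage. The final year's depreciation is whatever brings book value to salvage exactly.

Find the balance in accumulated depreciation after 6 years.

$28,169

Depreciable base = $42,850 − $2,000 = $40,850.
Year 1: DB = ⌊$42,850 × 125%/9⌋ = $5,951; SL = ⌊$40,850/9⌋ = $4,538 → take DB $5,951. Book value $36,899.
Year 2: DB = ⌊$36,899 × 125%/9⌋ = $5,124; SL = ⌊$34,899/8⌋ = $4,362 → take DB $5,124. Book value $31,775.
Year 3: DB = ⌊$31,775 × 125%/9⌋ = $4,413; SL = ⌊$29,775/7⌋ = $4,253 → take DB $4,413. Book value $27,362.
Year 4: DB = ⌊$27,362 × 125%/9⌋ = $3,800; SL = ⌊$25,362/6⌋ = $4,227 → take SL $4,227. Book value $23,135.
Year 5: DB = ⌊$23,135 × 125%/9⌋ = $3,213; SL = ⌊$21,135/5⌋ = $4,227 → take SL $4,227. Book value $18,908.
Year 6: DB = ⌊$18,908 × 125%/9⌋ = $2,626; SL = ⌊$16,908/4⌋ = $4,227 → take SL $4,227. Book value $14,681.
Accumulated through year 6 = $42,850 − $14,681 = $28,169.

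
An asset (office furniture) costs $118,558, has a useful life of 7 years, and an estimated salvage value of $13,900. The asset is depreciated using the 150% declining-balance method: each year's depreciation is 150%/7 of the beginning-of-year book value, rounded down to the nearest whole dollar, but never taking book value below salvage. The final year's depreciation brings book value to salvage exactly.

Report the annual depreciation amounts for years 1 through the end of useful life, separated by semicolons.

$25,405; $19,961; $15,684; $12,323; $9,682; $7,607; $13,996

Depreciable base = $118,558 − $13,900 = $104,658.
Year 1: ⌊$118,558 × 150%/7⌋ = $25,405. Book value $93,153.
Year 2: ⌊$93,153 × 150%/7⌋ = $19,961. Book value $73,192.
Year 3: ⌊$73,192 × 150%/7⌋ = $15,684. Book value $57,508.
Year 4: ⌊$57,508 × 150%/7⌋ = $12,323. Book value $45,185.
Year 5: ⌊$45,185 × 150%/7⌋ = $9,682. Book value $35,503.
Year 6: ⌊$35,503 × 150%/7⌋ = $7,607. Book value $27,896.
Year 7 (final): $27,896 − $13,900 = $13,996. Book value $13,900.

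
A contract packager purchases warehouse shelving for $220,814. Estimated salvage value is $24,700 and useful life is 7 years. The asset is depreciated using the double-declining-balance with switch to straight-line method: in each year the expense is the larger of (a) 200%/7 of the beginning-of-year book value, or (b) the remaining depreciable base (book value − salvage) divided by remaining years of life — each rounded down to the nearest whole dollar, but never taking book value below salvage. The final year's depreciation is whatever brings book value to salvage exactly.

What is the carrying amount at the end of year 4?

Depreciable base = $220,814 − $24,700 = $196,114.
Year 1: DB = ⌊$220,814 × 200%/7⌋ = $63,089; SL = ⌊$196,114/7⌋ = $28,016 → take DB $63,089. Book value $157,725.
Year 2: DB = ⌊$157,725 × 200%/7⌋ = $45,064; SL = ⌊$133,025/6⌋ = $22,170 → take DB $45,064. Book value $112,661.
Year 3: DB = ⌊$112,661 × 200%/7⌋ = $32,188; SL = ⌊$87,961/5⌋ = $17,592 → take DB $32,188. Book value $80,473.
Year 4: DB = ⌊$80,473 × 200%/7⌋ = $22,992; SL = ⌊$55,773/4⌋ = $13,943 → take DB $22,992. Book value $57,481.

$57,481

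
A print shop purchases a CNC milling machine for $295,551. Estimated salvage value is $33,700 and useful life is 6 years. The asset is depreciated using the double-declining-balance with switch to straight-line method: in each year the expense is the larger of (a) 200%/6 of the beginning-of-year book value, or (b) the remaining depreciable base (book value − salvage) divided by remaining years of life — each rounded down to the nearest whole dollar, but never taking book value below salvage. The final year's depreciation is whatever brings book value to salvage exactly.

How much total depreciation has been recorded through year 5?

$256,630

Depreciable base = $295,551 − $33,700 = $261,851.
Year 1: DB = ⌊$295,551 × 200%/6⌋ = $98,517; SL = ⌊$261,851/6⌋ = $43,641 → take DB $98,517. Book value $197,034.
Year 2: DB = ⌊$197,034 × 200%/6⌋ = $65,678; SL = ⌊$163,334/5⌋ = $32,666 → take DB $65,678. Book value $131,356.
Year 3: DB = ⌊$131,356 × 200%/6⌋ = $43,785; SL = ⌊$97,656/4⌋ = $24,414 → take DB $43,785. Book value $87,571.
Year 4: DB = ⌊$87,571 × 200%/6⌋ = $29,190; SL = ⌊$53,871/3⌋ = $17,957 → take DB $29,190. Book value $58,381.
Year 5: DB = ⌊$58,381 × 200%/6⌋ = $19,460; SL = ⌊$24,681/2⌋ = $12,340 → take DB $19,460. Book value $38,921.
Accumulated through year 5 = $295,551 − $38,921 = $256,630.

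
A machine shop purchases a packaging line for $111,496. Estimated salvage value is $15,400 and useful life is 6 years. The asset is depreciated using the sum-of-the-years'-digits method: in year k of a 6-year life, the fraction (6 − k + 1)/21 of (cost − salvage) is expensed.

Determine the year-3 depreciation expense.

$18,304

Depreciable base = $111,496 − $15,400 = $96,096.
Sum of the years' digits = 6+5+4+3+2+1 = 21.
Year 1: $96,096 × 6/21 = $27,456. Book value $84,040.
Year 2: $96,096 × 5/21 = $22,880. Book value $61,160.
Year 3: $96,096 × 4/21 = $18,304. Book value $42,856.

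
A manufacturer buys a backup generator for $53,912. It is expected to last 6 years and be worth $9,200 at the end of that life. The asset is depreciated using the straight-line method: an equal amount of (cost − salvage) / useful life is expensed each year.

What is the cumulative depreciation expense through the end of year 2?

$14,904

Depreciable base = $53,912 − $9,200 = $44,712.
Annual expense = $44,712 / 6 = $7,452.
End of year 1: book value $46,460.
End of year 2: book value $39,008.
Accumulated through year 2 = $53,912 − $39,008 = $14,904.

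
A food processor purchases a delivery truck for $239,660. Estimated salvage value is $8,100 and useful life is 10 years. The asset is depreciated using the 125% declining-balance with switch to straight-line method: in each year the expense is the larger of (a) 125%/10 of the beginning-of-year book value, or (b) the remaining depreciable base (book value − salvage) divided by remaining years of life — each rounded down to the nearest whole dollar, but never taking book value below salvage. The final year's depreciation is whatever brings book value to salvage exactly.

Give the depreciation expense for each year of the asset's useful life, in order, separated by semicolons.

$29,957; $26,212; $22,936; $21,779; $21,779; $21,779; $21,779; $21,779; $21,780; $21,780

Depreciable base = $239,660 − $8,100 = $231,560.
Year 1: DB = ⌊$239,660 × 125%/10⌋ = $29,957; SL = ⌊$231,560/10⌋ = $23,156 → take DB $29,957. Book value $209,703.
Year 2: DB = ⌊$209,703 × 125%/10⌋ = $26,212; SL = ⌊$201,603/9⌋ = $22,400 → take DB $26,212. Book value $183,491.
Year 3: DB = ⌊$183,491 × 125%/10⌋ = $22,936; SL = ⌊$175,391/8⌋ = $21,923 → take DB $22,936. Book value $160,555.
Year 4: DB = ⌊$160,555 × 125%/10⌋ = $20,069; SL = ⌊$152,455/7⌋ = $21,779 → take SL $21,779. Book value $138,776.
Year 5: DB = ⌊$138,776 × 125%/10⌋ = $17,347; SL = ⌊$130,676/6⌋ = $21,779 → take SL $21,779. Book value $116,997.
Year 6: DB = ⌊$116,997 × 125%/10⌋ = $14,624; SL = ⌊$108,897/5⌋ = $21,779 → take SL $21,779. Book value $95,218.
Year 7: DB = ⌊$95,218 × 125%/10⌋ = $11,902; SL = ⌊$87,118/4⌋ = $21,779 → take SL $21,779. Book value $73,439.
Year 8: DB = ⌊$73,439 × 125%/10⌋ = $9,179; SL = ⌊$65,339/3⌋ = $21,779 → take SL $21,779. Book value $51,660.
Year 9: DB = ⌊$51,660 × 125%/10⌋ = $6,457; SL = ⌊$43,560/2⌋ = $21,780 → take SL $21,780. Book value $29,880.
Year 10 (final): $29,880 − $8,100 = $21,780. Book value $8,100.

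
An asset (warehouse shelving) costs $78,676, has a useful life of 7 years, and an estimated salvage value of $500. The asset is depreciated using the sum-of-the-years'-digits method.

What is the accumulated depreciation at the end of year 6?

$75,384

Depreciable base = $78,676 − $500 = $78,176.
Sum of the years' digits = 7+6+5+4+3+2+1 = 28.
Year 1: $78,176 × 7/28 = $19,544. Book value $59,132.
Year 2: $78,176 × 6/28 = $16,752. Book value $42,380.
Year 3: $78,176 × 5/28 = $13,960. Book value $28,420.
Year 4: $78,176 × 4/28 = $11,168. Book value $17,252.
Year 5: $78,176 × 3/28 = $8,376. Book value $8,876.
Year 6: $78,176 × 2/28 = $5,584. Book value $3,292.
Accumulated through year 6 = $78,676 − $3,292 = $75,384.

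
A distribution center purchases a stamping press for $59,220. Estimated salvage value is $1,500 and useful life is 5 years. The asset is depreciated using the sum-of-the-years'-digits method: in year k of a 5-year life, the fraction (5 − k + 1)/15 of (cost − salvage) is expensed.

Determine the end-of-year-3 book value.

$13,044

Depreciable base = $59,220 − $1,500 = $57,720.
Sum of the years' digits = 5+4+3+2+1 = 15.
Year 1: $57,720 × 5/15 = $19,240. Book value $39,980.
Year 2: $57,720 × 4/15 = $15,392. Book value $24,588.
Year 3: $57,720 × 3/15 = $11,544. Book value $13,044.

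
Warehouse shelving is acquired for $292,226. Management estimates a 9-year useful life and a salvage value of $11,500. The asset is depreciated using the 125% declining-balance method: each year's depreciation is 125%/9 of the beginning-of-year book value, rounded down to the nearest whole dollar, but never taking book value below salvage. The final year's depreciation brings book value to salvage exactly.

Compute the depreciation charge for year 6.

Depreciable base = $292,226 − $11,500 = $280,726.
Year 1: ⌊$292,226 × 125%/9⌋ = $40,586. Book value $251,640.
Year 2: ⌊$251,640 × 125%/9⌋ = $34,950. Book value $216,690.
Year 3: ⌊$216,690 × 125%/9⌋ = $30,095. Book value $186,595.
Year 4: ⌊$186,595 × 125%/9⌋ = $25,915. Book value $160,680.
Year 5: ⌊$160,680 × 125%/9⌋ = $22,316. Book value $138,364.
Year 6: ⌊$138,364 × 125%/9⌋ = $19,217. Book value $119,147.

$19,217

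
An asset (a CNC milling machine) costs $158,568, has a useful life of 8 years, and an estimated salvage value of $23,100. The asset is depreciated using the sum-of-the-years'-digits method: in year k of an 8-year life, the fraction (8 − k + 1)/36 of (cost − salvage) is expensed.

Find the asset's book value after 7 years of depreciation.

Depreciable base = $158,568 − $23,100 = $135,468.
Sum of the years' digits = 8+7+6+5+4+3+2+1 = 36.
Year 1: $135,468 × 8/36 = $30,104. Book value $128,464.
Year 2: $135,468 × 7/36 = $26,341. Book value $102,123.
Year 3: $135,468 × 6/36 = $22,578. Book value $79,545.
Year 4: $135,468 × 5/36 = $18,815. Book value $60,730.
Year 5: $135,468 × 4/36 = $15,052. Book value $45,678.
Year 6: $135,468 × 3/36 = $11,289. Book value $34,389.
Year 7: $135,468 × 2/36 = $7,526. Book value $26,863.

$26,863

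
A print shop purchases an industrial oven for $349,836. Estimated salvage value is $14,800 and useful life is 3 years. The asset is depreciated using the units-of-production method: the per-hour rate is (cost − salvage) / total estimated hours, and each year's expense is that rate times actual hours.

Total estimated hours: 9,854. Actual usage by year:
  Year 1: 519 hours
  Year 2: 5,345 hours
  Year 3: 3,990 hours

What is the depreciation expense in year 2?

Depreciable base = $349,836 − $14,800 = $335,036.
Rate = $335,036 / 9,854 hours = $34 per hour.
Year 1: 519 × $34 = $17,646. Book value $332,190.
Year 2: 5,345 × $34 = $181,730. Book value $150,460.

$181,730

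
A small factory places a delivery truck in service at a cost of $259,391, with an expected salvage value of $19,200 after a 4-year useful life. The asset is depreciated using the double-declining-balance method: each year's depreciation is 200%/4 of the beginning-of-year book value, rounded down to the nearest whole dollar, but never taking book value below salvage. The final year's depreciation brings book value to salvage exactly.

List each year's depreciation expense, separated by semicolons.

Depreciable base = $259,391 − $19,200 = $240,191.
Year 1: ⌊$259,391 × 200%/4⌋ = $129,695. Book value $129,696.
Year 2: ⌊$129,696 × 200%/4⌋ = $64,848. Book value $64,848.
Year 3: ⌊$64,848 × 200%/4⌋ = $32,424. Book value $32,424.
Year 4 (final): $32,424 − $19,200 = $13,224. Book value $19,200.

$129,695; $64,848; $32,424; $13,224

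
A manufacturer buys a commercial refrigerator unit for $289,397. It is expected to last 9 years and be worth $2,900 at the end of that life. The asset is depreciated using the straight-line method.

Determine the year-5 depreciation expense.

Depreciable base = $289,397 − $2,900 = $286,497.
Annual expense = $286,497 / 9 = $31,833.

$31,833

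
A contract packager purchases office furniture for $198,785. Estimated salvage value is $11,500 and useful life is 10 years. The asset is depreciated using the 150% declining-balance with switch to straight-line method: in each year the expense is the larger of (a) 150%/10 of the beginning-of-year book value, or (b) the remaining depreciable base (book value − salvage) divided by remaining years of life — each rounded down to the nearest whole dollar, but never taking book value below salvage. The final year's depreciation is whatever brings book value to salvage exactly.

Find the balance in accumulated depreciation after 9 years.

$171,944

Depreciable base = $198,785 − $11,500 = $187,285.
Year 1: DB = ⌊$198,785 × 150%/10⌋ = $29,817; SL = ⌊$187,285/10⌋ = $18,728 → take DB $29,817. Book value $168,968.
Year 2: DB = ⌊$168,968 × 150%/10⌋ = $25,345; SL = ⌊$157,468/9⌋ = $17,496 → take DB $25,345. Book value $143,623.
Year 3: DB = ⌊$143,623 × 150%/10⌋ = $21,543; SL = ⌊$132,123/8⌋ = $16,515 → take DB $21,543. Book value $122,080.
Year 4: DB = ⌊$122,080 × 150%/10⌋ = $18,312; SL = ⌊$110,580/7⌋ = $15,797 → take DB $18,312. Book value $103,768.
Year 5: DB = ⌊$103,768 × 150%/10⌋ = $15,565; SL = ⌊$92,268/6⌋ = $15,378 → take DB $15,565. Book value $88,203.
Year 6: DB = ⌊$88,203 × 150%/10⌋ = $13,230; SL = ⌊$76,703/5⌋ = $15,340 → take SL $15,340. Book value $72,863.
Year 7: DB = ⌊$72,863 × 150%/10⌋ = $10,929; SL = ⌊$61,363/4⌋ = $15,340 → take SL $15,340. Book value $57,523.
Year 8: DB = ⌊$57,523 × 150%/10⌋ = $8,628; SL = ⌊$46,023/3⌋ = $15,341 → take SL $15,341. Book value $42,182.
Year 9: DB = ⌊$42,182 × 150%/10⌋ = $6,327; SL = ⌊$30,682/2⌋ = $15,341 → take SL $15,341. Book value $26,841.
Accumulated through year 9 = $198,785 − $26,841 = $171,944.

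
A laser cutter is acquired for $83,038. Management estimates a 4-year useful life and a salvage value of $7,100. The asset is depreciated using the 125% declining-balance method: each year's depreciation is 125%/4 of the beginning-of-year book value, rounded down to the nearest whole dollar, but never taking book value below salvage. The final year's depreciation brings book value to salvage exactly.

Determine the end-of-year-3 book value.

$26,984

Depreciable base = $83,038 − $7,100 = $75,938.
Year 1: ⌊$83,038 × 125%/4⌋ = $25,949. Book value $57,089.
Year 2: ⌊$57,089 × 125%/4⌋ = $17,840. Book value $39,249.
Year 3: ⌊$39,249 × 125%/4⌋ = $12,265. Book value $26,984.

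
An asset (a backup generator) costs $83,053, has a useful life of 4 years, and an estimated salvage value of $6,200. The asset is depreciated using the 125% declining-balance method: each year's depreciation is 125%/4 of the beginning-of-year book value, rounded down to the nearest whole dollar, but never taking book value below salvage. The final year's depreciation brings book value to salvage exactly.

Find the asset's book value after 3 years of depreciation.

Depreciable base = $83,053 − $6,200 = $76,853.
Year 1: ⌊$83,053 × 125%/4⌋ = $25,954. Book value $57,099.
Year 2: ⌊$57,099 × 125%/4⌋ = $17,843. Book value $39,256.
Year 3: ⌊$39,256 × 125%/4⌋ = $12,267. Book value $26,989.

$26,989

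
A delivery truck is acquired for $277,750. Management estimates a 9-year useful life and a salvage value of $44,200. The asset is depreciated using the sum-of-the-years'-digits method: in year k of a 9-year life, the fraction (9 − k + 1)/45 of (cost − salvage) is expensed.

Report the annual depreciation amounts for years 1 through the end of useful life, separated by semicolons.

Depreciable base = $277,750 − $44,200 = $233,550.
Sum of the years' digits = 9+8+7+6+5+4+3+2+1 = 45.
Year 1: $233,550 × 9/45 = $46,710. Book value $231,040.
Year 2: $233,550 × 8/45 = $41,520. Book value $189,520.
Year 3: $233,550 × 7/45 = $36,330. Book value $153,190.
Year 4: $233,550 × 6/45 = $31,140. Book value $122,050.
Year 5: $233,550 × 5/45 = $25,950. Book value $96,100.
Year 6: $233,550 × 4/45 = $20,760. Book value $75,340.
Year 7: $233,550 × 3/45 = $15,570. Book value $59,770.
Year 8: $233,550 × 2/45 = $10,380. Book value $49,390.
Year 9: $233,550 × 1/45 = $5,190. Book value $44,200.

$46,710; $41,520; $36,330; $31,140; $25,950; $20,760; $15,570; $10,380; $5,190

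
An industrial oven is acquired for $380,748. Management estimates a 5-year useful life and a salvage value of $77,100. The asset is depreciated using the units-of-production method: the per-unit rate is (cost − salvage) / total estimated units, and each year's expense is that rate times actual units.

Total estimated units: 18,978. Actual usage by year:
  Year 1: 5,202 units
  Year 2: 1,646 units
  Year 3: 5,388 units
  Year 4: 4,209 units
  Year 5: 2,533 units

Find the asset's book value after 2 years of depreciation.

$271,180

Depreciable base = $380,748 − $77,100 = $303,648.
Rate = $303,648 / 18,978 units = $16 per unit.
Year 1: 5,202 × $16 = $83,232. Book value $297,516.
Year 2: 1,646 × $16 = $26,336. Book value $271,180.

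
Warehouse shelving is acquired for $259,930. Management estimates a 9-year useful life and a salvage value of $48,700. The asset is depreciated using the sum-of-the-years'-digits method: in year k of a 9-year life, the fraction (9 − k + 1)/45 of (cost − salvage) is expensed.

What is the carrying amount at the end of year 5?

Depreciable base = $259,930 − $48,700 = $211,230.
Sum of the years' digits = 9+8+7+6+5+4+3+2+1 = 45.
Year 1: $211,230 × 9/45 = $42,246. Book value $217,684.
Year 2: $211,230 × 8/45 = $37,552. Book value $180,132.
Year 3: $211,230 × 7/45 = $32,858. Book value $147,274.
Year 4: $211,230 × 6/45 = $28,164. Book value $119,110.
Year 5: $211,230 × 5/45 = $23,470. Book value $95,640.

$95,640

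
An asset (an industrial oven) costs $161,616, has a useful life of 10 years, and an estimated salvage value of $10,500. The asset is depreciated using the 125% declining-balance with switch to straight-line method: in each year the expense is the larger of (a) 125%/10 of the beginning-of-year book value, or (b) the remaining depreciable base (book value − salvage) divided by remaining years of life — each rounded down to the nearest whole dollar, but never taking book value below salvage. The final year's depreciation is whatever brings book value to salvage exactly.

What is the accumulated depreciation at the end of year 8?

$123,180

Depreciable base = $161,616 − $10,500 = $151,116.
Year 1: DB = ⌊$161,616 × 125%/10⌋ = $20,202; SL = ⌊$151,116/10⌋ = $15,111 → take DB $20,202. Book value $141,414.
Year 2: DB = ⌊$141,414 × 125%/10⌋ = $17,676; SL = ⌊$130,914/9⌋ = $14,546 → take DB $17,676. Book value $123,738.
Year 3: DB = ⌊$123,738 × 125%/10⌋ = $15,467; SL = ⌊$113,238/8⌋ = $14,154 → take DB $15,467. Book value $108,271.
Year 4: DB = ⌊$108,271 × 125%/10⌋ = $13,533; SL = ⌊$97,771/7⌋ = $13,967 → take SL $13,967. Book value $94,304.
Year 5: DB = ⌊$94,304 × 125%/10⌋ = $11,788; SL = ⌊$83,804/6⌋ = $13,967 → take SL $13,967. Book value $80,337.
Year 6: DB = ⌊$80,337 × 125%/10⌋ = $10,042; SL = ⌊$69,837/5⌋ = $13,967 → take SL $13,967. Book value $66,370.
Year 7: DB = ⌊$66,370 × 125%/10⌋ = $8,296; SL = ⌊$55,870/4⌋ = $13,967 → take SL $13,967. Book value $52,403.
Year 8: DB = ⌊$52,403 × 125%/10⌋ = $6,550; SL = ⌊$41,903/3⌋ = $13,967 → take SL $13,967. Book value $38,436.
Accumulated through year 8 = $161,616 − $38,436 = $123,180.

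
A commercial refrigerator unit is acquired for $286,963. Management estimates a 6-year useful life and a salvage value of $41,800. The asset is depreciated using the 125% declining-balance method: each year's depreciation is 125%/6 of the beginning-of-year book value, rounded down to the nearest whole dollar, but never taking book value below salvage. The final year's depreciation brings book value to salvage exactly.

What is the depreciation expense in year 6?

Depreciable base = $286,963 − $41,800 = $245,163.
Year 1: ⌊$286,963 × 125%/6⌋ = $59,783. Book value $227,180.
Year 2: ⌊$227,180 × 125%/6⌋ = $47,329. Book value $179,851.
Year 3: ⌊$179,851 × 125%/6⌋ = $37,468. Book value $142,383.
Year 4: ⌊$142,383 × 125%/6⌋ = $29,663. Book value $112,720.
Year 5: ⌊$112,720 × 125%/6⌋ = $23,483. Book value $89,237.
Year 6 (final): $89,237 − $41,800 = $47,437. Book value $41,800.

$47,437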